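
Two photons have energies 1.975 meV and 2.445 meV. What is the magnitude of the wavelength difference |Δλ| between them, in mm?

Using λ = hc/E: λ₁ = 6.2777e-4 m, λ₂ = 5.0709e-4 m.
|Δλ| = |6.2777e-4 − 5.0709e-4| = 1.21e-4 m = 0.121 mm.

0.121 mm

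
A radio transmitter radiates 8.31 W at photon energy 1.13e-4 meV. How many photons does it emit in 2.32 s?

1.06e27 photons

Total energy: E_total = P·t = 8.31 × 2.32 = 19.28 J.
Per-photon energy: E = 1.810e-26 J.
N = E_total / E_photon = 1.06e27.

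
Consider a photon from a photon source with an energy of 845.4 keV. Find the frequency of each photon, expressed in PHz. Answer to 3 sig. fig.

Take h = 6.62607015e-34 J·s, 1 eV = 1.602176634e-19 J.
First convert: E = 845.4 keV = 1.3545e-13 J.
The photon relation is f = E/h, giving f = 2.044e20 Hz.
Converting to PHz: f = 204400 PHz ≈ 2.04e5 PHz.

2.04e5 PHz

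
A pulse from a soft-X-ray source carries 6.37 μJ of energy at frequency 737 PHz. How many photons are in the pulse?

Per-photon energy: E = 4.883e-16 J (from frequency = 737 PHz).
N = E_total / E_photon = 6.37e-6 J / 4.883e-16 J = 1.30e10.

1.30e10 photons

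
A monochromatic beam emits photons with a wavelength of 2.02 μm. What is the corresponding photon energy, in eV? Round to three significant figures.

0.614 eV

(h = 6.62607015·10^-34 J·s, c = 2.99792458·10^8 m/s, 1 eV = 1.602176634·10^-19 J.)
First convert: λ = 2.02 μm = 2.02·10^-6 m.
Since E = hc/λ for a photon, E = 9.834·10^-20 J.
Converting to eV: E = 0.6138 eV ≈ 0.614 eV.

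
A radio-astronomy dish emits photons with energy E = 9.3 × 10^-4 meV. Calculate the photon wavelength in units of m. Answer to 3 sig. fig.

1.33 m

First convert: E = 9.3 × 10^-4 meV = 1.4900 × 10^-25 J.
For a photon λ = hc/E, so λ = 1.333 m.
So λ ≈ 1.33 m.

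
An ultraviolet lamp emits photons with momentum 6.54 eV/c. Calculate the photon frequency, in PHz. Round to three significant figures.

Take h = 6.62607015·10^-34 J·s, c = 2.99792458·10^8 m/s, 1 eV = 1.602176634·10^-19 J.
First convert: p = 6.54 eV/c = 3.4952·10^-27 kg·m/s.
For a photon f = pc/h, so f = 1.581·10^15 Hz.
Converting to PHz: f = 1.581 PHz ≈ 1.58 PHz.

1.58 PHz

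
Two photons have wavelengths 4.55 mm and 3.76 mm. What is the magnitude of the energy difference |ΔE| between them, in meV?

0.0573 meV

Using E = hc/λ: E₁ = 4.366·10^-23 J, E₂ = 5.283·10^-23 J.
|ΔE| = |4.366·10^-23 − 5.283·10^-23| = 9.17·10^-24 J = 0.0573 meV.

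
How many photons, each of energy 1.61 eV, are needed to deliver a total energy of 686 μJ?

2.66 × 10^15 photons

Per-photon energy: E = 2.580 × 10^-19 J (from energy = 1.61 eV).
N = E_total / E_photon = 6.86 × 10^-4 J / 2.580 × 10^-19 J = 2.66 × 10^15.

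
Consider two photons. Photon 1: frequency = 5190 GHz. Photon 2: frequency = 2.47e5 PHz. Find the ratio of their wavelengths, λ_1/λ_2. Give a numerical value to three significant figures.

4.76e7

λ_1 = 5.776e-5 m (from frequency = 5190 GHz, via λ = c/f).
λ_2 = 1.214e-12 m (from frequency = 2.47e5 PHz, via λ = c/f).
Ratio = 5.776e-5 / 1.214e-12 = 4.76e7.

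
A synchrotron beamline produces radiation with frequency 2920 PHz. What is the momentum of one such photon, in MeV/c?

Convert to SI: f = 2920 PHz = 2.92·10^18 Hz.
Since p = hf/c for a photon, p = 6.454·10^-24 kg·m/s.
Converting to MeV/c: p = 0.01208 MeV/c ≈ 0.0121 MeV/c.

0.0121 MeV/c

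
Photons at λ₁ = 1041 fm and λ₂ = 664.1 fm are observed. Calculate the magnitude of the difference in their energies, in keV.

Using E = hc/λ: E₁ = 1.9082e-13 J, E₂ = 2.9912e-13 J.
|ΔE| = |1.9082e-13 − 2.9912e-13| = 1.08e-13 J = 676 keV.

676 keV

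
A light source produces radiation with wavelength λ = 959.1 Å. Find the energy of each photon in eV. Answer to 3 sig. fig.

12.9 eV

Convert to SI: λ = 959.1 Å = 9.591 × 10^-8 m.
The photon relation is E = hc/λ, giving E = 2.071 × 10^-18 J.
Converting to eV: E = 12.93 eV ≈ 12.9 eV.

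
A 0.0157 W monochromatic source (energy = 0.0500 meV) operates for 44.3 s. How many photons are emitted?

8.68 × 10^22 photons

Total energy: E_total = P·t = 0.0157 × 44.3 = 0.6955 J.
Per-photon energy: E = 8.011 × 10^-24 J.
N = E_total / E_photon = 8.68 × 10^22.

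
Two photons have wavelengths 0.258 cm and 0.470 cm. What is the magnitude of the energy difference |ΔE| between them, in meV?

Using E = hc/λ: E₁ = 7.699e-23 J, E₂ = 4.226e-23 J.
|ΔE| = |7.699e-23 − 4.226e-23| = 3.47e-23 J = 0.217 meV.

0.217 meV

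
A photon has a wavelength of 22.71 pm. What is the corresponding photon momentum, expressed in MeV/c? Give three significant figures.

First convert: λ = 22.71 pm = 2.271e-11 m.
Apply p = h/λ: p = 2.918e-23 kg·m/s.
Converting to MeV/c: p = 0.05459 MeV/c ≈ 0.0546 MeV/c.

0.0546 MeV/c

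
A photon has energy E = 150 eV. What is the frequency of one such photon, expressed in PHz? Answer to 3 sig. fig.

Convert to SI: E = 150 eV = 2.4033 × 10^-17 J.
For a photon f = E/h, so f = 3.627 × 10^16 Hz.
Converting to PHz: f = 36.27 PHz ≈ 36.3 PHz.

36.3 PHz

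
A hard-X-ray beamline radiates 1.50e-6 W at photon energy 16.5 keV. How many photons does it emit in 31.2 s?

Total energy: E_total = P·t = 1.50e-6 × 31.2 = 4.680e-5 J.
Per-photon energy: E = 2.644e-15 J.
N = E_total / E_photon = 1.77e10.

1.77e10 photons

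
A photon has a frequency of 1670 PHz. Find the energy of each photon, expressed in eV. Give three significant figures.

(h = 6.62607015e-34 J·s, 1 eV = 1.602176634e-19 J.)
In SI units: f = 1670 PHz = 1.67e18 Hz.
The photon relation is E = hf, giving E = 1.107e-15 J.
Converting to eV: E = 6907 eV ≈ 6910 eV.

6910 eV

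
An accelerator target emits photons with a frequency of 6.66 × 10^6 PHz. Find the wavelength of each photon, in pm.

0.0450 pm

Take c = 2.99792458 × 10^8 m/s.
First convert: f = 6.66 × 10^6 PHz = 6.66 × 10^21 Hz.
Apply λ = c/f: λ = 4.501 × 10^-14 m.
Converting to pm: λ = 0.04501 pm ≈ 0.0450 pm.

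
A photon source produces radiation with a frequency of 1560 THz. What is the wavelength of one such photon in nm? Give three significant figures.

Take c = 2.99792458e8 m/s.
Convert to SI: f = 1560 THz = 1.56e15 Hz.
The photon relation is λ = c/f, giving λ = 1.922e-7 m.
Converting to nm: λ = 192.2 nm ≈ 192 nm.

192 nm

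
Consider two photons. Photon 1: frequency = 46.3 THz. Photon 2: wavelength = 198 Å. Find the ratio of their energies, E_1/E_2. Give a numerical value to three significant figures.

3.06·10^-3

E_1 = 3.068·10^-20 J (from frequency = 46.3 THz, via E = hf).
E_2 = 1.003·10^-17 J (from wavelength = 198 Å, via E = hc/λ).
Ratio = 3.068·10^-20 / 1.003·10^-17 = 3.06·10^-3.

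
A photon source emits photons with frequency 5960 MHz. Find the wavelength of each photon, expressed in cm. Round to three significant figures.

(c = 2.99792458 × 10^8 m/s.)
In SI units: f = 5960 MHz = 5.96 × 10^9 Hz.
Apply λ = c/f: λ = 0.05030 m.
Converting to cm: λ = 5.030 cm ≈ 5.03 cm.

5.03 cm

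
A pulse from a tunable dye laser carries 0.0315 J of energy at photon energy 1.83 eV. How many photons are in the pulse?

Per-photon energy: E = 2.932e-19 J (from energy = 1.83 eV).
N = E_total / E_photon = 0.0315 J / 2.932e-19 J = 1.07e17.

1.07e17 photons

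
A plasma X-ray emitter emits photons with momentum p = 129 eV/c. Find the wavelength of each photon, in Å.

In SI units: p = 129 eV/c = 6.8941 × 10^-26 kg·m/s.
Apply λ = h/p: λ = 9.611 × 10^-9 m.
Converting to Å: λ = 96.11 Å ≈ 96.1 Å.

96.1 Å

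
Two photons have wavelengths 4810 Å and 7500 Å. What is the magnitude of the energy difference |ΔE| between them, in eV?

Using E = hc/λ: E₁ = 4.1298 × 10^-19 J, E₂ = 2.6486 × 10^-19 J.
|ΔE| = |4.1298 × 10^-19 − 2.6486 × 10^-19| = 1.48 × 10^-19 J = 0.925 eV.

0.925 eV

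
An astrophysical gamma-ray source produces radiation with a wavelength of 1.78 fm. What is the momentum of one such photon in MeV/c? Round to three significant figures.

In SI units: λ = 1.78 fm = 1.78·10^-15 m.
For a photon p = h/λ, so p = 3.723·10^-19 kg·m/s.
Converting to MeV/c: p = 696.5 MeV/c ≈ 697 MeV/c.

697 MeV/c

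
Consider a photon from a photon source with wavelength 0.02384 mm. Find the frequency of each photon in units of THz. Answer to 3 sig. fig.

12.6 THz

In SI units: λ = 0.02384 mm = 2.384 × 10^-5 m.
Apply f = c/λ: f = 1.258 × 10^13 Hz.
Converting to THz: f = 12.58 THz ≈ 12.6 THz.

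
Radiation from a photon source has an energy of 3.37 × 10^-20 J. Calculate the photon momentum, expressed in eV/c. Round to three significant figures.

Take c = 2.99792458 × 10^8 m/s, 1 eV = 1.602176634 × 10^-19 J.
For a photon p = E/c, so p = 1.124 × 10^-28 kg·m/s.
Converting to eV/c: p = 0.2103 eV/c ≈ 0.210 eV/c.

0.210 eV/c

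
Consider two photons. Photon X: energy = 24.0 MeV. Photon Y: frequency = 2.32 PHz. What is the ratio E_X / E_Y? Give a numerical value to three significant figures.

E_X = 3.845 × 10^-12 J (from energy = 24.0 MeV, via E given directly).
E_Y = 1.537 × 10^-18 J (from frequency = 2.32 PHz, via E = hf).
Ratio = 3.845 × 10^-12 / 1.537 × 10^-18 = 2.50 × 10^6.

2.50 × 10^6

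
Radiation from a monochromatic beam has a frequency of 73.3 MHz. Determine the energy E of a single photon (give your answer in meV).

In SI units: f = 73.3 MHz = 7.33 × 10^7 Hz.
Apply E = hf: E = 4.857 × 10^-26 J.
Converting to meV: E = 3.031 × 10^-4 meV ≈ 3.03 × 10^-4 meV.

3.03 × 10^-4 meV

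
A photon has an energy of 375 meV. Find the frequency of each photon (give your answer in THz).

(h = 6.62607015 × 10^-34 J·s, 1 eV = 1.602176634 × 10^-19 J.)
First convert: E = 375 meV = 6.0082 × 10^-20 J.
Apply f = E/h: f = 9.067 × 10^13 Hz.
Converting to THz: f = 90.67 THz ≈ 90.7 THz.

90.7 THz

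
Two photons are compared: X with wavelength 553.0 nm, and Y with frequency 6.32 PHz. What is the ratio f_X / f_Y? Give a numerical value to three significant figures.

f_X = 5.421e14 Hz (from wavelength = 553.0 nm, via f = c/λ).
f_Y = 6.320e15 Hz (from frequency = 6.32 PHz, via f given directly).
Ratio = 5.421e14 / 6.320e15 = 0.0858.

0.0858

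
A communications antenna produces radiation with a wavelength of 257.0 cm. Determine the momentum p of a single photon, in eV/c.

4.82·10^-7 eV/c

First convert: λ = 257.0 cm = 2.570 m.
The photon relation is p = h/λ, giving p = 2.578·10^-34 kg·m/s.
Converting to eV/c: p = 4.824·10^-7 eV/c ≈ 4.82·10^-7 eV/c.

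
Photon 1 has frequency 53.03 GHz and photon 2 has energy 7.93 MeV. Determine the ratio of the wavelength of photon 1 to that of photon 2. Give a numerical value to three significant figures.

3.62e10

λ_1 = 0.005653 m (from frequency = 53.03 GHz, via λ = c/f).
λ_2 = 1.563e-13 m (from energy = 7.93 MeV, via λ = hc/E).
Ratio = 0.005653 / 1.563e-13 = 3.62e10.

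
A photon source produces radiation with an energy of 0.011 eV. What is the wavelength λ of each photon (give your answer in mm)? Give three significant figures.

(h = 6.62607015 × 10^-34 J·s, c = 2.99792458 × 10^8 m/s, 1 eV = 1.602176634 × 10^-19 J.)
In SI units: E = 0.011 eV = 1.7624 × 10^-21 J.
For a photon λ = hc/E, so λ = 1.127 × 10^-4 m.
Converting to mm: λ = 0.1127 mm ≈ 0.113 mm.

0.113 mm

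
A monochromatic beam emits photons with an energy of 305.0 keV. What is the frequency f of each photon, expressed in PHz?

Use h = 6.62607015 × 10^-34 J·s, 1 eV = 1.602176634 × 10^-19 J.
Convert to SI: E = 305.0 keV = 4.8866 × 10^-14 J.
Since f = E/h for a photon, f = 7.375 × 10^19 Hz.
Converting to PHz: f = 73750 PHz ≈ 7.37 × 10^4 PHz.

7.37 × 10^4 PHz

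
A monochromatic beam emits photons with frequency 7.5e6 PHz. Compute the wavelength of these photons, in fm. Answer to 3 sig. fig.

Use c = 2.99792458e8 m/s.
Convert to SI: f = 7.5e6 PHz = 7.5e21 Hz.
For a photon λ = c/f, so λ = 3.997e-14 m.
Converting to fm: λ = 39.97 fm ≈ 40.0 fm.

40.0 fm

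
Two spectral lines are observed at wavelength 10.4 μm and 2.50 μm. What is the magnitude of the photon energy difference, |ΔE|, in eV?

Using E = hc/λ: E₁ = 1.910e-20 J, E₂ = 7.946e-20 J.
|ΔE| = |1.910e-20 − 7.946e-20| = 6.04e-20 J = 0.377 eV.

0.377 eV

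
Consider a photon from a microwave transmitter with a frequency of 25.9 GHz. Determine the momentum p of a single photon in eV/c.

In SI units: f = 25.9 GHz = 2.59e10 Hz.
Apply p = hf/c: p = 5.724e-32 kg·m/s.
Converting to eV/c: p = 1.071e-4 eV/c ≈ 1.07e-4 eV/c.

1.07e-4 eV/c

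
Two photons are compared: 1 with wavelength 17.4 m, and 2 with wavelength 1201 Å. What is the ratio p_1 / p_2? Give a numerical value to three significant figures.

p_1 = 3.808e-35 kg·m/s (from wavelength = 17.4 m, via p = h/λ).
p_2 = 5.517e-27 kg·m/s (from wavelength = 1201 Å, via p = h/λ).
Ratio = 3.808e-35 / 5.517e-27 = 6.90e-9.

6.90e-9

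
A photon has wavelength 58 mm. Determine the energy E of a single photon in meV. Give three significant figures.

0.0214 meV

First convert: λ = 58 mm = 0.058 m.
Apply E = hc/λ: E = 3.425·10^-24 J.
Converting to meV: E = 0.02138 meV ≈ 0.0214 meV.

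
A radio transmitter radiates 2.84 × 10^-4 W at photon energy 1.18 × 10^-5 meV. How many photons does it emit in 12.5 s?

1.88 × 10^24 photons

Total energy: E_total = P·t = 2.84 × 10^-4 × 12.5 = 0.003550 J.
Per-photon energy: E = 1.891 × 10^-27 J.
N = E_total / E_photon = 1.88 × 10^24.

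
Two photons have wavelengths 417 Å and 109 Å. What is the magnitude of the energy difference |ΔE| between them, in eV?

84.0 eV

Using E = hc/λ: E₁ = 4.764e-18 J, E₂ = 1.822e-17 J.
|ΔE| = |4.764e-18 − 1.822e-17| = 1.35e-17 J = 84.0 eV.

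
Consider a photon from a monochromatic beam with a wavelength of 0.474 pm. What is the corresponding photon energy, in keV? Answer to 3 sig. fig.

Convert to SI: λ = 0.474 pm = 4.74·10^-13 m.
Apply E = hc/λ: E = 4.191·10^-13 J.
Converting to keV: E = 2616 keV ≈ 2620 keV.

2620 keV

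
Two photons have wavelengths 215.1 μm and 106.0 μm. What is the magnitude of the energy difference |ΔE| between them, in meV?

5.93 meV

Using E = hc/λ: E₁ = 9.2350 × 10^-22 J, E₂ = 1.8740 × 10^-21 J.
|ΔE| = |9.2350 × 10^-22 − 1.8740 × 10^-21| = 9.51 × 10^-22 J = 5.93 meV.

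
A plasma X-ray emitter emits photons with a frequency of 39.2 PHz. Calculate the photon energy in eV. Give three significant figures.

162 eV

In SI units: f = 39.2 PHz = 3.92 × 10^16 Hz.
Apply E = hf: E = 2.597 × 10^-17 J.
Converting to eV: E = 162.1 eV ≈ 162 eV.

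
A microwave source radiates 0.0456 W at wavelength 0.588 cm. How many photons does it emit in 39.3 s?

5.30 × 10^22 photons

Total energy: E_total = P·t = 0.0456 × 39.3 = 1.792 J.
Per-photon energy: E = 3.378 × 10^-23 J.
N = E_total / E_photon = 5.30 × 10^22.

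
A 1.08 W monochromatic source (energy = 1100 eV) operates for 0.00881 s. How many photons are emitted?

Total energy: E_total = P·t = 1.08 × 0.00881 = 0.009515 J.
Per-photon energy: E = 1.762 × 10^-16 J.
N = E_total / E_photon = 5.40 × 10^13.

5.40 × 10^13 photons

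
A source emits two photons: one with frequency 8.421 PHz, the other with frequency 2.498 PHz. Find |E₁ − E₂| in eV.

24.5 eV

Using E = hf: E₁ = 5.5798 × 10^-18 J, E₂ = 1.6552 × 10^-18 J.
|ΔE| = |5.5798 × 10^-18 − 1.6552 × 10^-18| = 3.92 × 10^-18 J = 24.5 eV.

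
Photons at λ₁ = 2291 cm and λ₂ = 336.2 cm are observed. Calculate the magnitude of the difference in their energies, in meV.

3.15 × 10^-4 meV

Using E = hc/λ: E₁ = 8.6706 × 10^-27 J, E₂ = 5.9085 × 10^-26 J.
|ΔE| = |8.6706 × 10^-27 − 5.9085 × 10^-26| = 5.04 × 10^-26 J = 3.15 × 10^-4 meV.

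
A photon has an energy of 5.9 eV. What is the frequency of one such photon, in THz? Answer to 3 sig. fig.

Convert to SI: E = 5.9 eV = 9.4528 × 10^-19 J.
The photon relation is f = E/h, giving f = 1.427 × 10^15 Hz.
Converting to THz: f = 1427 THz ≈ 1430 THz.

1430 THz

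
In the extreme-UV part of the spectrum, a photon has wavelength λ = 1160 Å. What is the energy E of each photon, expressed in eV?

Take h = 6.62607015e-34 J·s, c = 2.99792458e8 m/s, 1 eV = 1.602176634e-19 J.
Convert to SI: λ = 1160 Å = 1.16e-7 m.
The photon relation is E = hc/λ, giving E = 1.712e-18 J.
Converting to eV: E = 10.69 eV ≈ 10.7 eV.

10.7 eV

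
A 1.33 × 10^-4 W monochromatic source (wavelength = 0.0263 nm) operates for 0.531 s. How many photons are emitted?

9.35 × 10^9 photons

Total energy: E_total = P·t = 1.33 × 10^-4 × 0.531 = 7.062 × 10^-5 J.
Per-photon energy: E = 7.553 × 10^-15 J.
N = E_total / E_photon = 9.35 × 10^9.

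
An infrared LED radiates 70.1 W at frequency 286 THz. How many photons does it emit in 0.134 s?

4.96 × 10^19 photons

Total energy: E_total = P·t = 70.1 × 0.134 = 9.393 J.
Per-photon energy: E = 1.895 × 10^-19 J.
N = E_total / E_photon = 4.96 × 10^19.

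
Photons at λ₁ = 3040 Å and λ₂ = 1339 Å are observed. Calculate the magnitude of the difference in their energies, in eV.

Using E = hc/λ: E₁ = 6.5344 × 10^-19 J, E₂ = 1.4835 × 10^-18 J.
|ΔE| = |6.5344 × 10^-19 − 1.4835 × 10^-18| = 8.30 × 10^-19 J = 5.18 eV.

5.18 eV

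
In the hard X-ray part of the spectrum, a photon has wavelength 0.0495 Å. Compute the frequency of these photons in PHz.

6.06 × 10^4 PHz

Use c = 2.99792458 × 10^8 m/s.
In SI units: λ = 0.0495 Å = 4.95 × 10^-12 m.
For a photon f = c/λ, so f = 6.056 × 10^19 Hz.
Converting to PHz: f = 60560 PHz ≈ 6.06 × 10^4 PHz.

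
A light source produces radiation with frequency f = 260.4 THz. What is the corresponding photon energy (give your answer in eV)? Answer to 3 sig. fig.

1.08 eV

First convert: f = 260.4 THz = 2.604e14 Hz.
Apply E = hf: E = 1.725e-19 J.
Converting to eV: E = 1.077 eV ≈ 1.08 eV.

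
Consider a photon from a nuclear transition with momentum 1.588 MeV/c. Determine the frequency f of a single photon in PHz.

3.84 × 10^5 PHz

Take h = 6.62607015 × 10^-34 J·s, c = 2.99792458 × 10^8 m/s, 1 eV = 1.602176634 × 10^-19 J.
Convert to SI: p = 1.588 MeV/c = 8.4867 × 10^-22 kg·m/s.
For a photon f = pc/h, so f = 3.840 × 10^20 Hz.
Converting to PHz: f = 384000 PHz ≈ 3.84 × 10^5 PHz.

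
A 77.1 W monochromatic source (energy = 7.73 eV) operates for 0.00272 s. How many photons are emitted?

1.69·10^17 photons

Total energy: E_total = P·t = 77.1 × 0.00272 = 0.2097 J.
Per-photon energy: E = 1.238·10^-18 J.
N = E_total / E_photon = 1.69·10^17.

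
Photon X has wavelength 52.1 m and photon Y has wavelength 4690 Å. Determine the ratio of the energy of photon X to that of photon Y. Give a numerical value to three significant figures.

E_X = 3.813·10^-27 J (from wavelength = 52.1 m, via E = hc/λ).
E_Y = 4.235·10^-19 J (from wavelength = 4690 Å, via E = hc/λ).
Ratio = 3.813·10^-27 / 4.235·10^-19 = 9.00·10^-9.

9.00·10^-9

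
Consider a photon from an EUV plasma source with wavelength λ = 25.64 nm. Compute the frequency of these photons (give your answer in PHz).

11.7 PHz

In SI units: λ = 25.64 nm = 2.564·10^-8 m.
For a photon f = c/λ, so f = 1.169·10^16 Hz.
Converting to PHz: f = 11.69 PHz ≈ 11.7 PHz.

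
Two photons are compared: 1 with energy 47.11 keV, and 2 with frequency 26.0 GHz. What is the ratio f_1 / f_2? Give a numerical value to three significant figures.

f_1 = 1.139e19 Hz (from energy = 47.11 keV, via f = E/h).
f_2 = 2.600e10 Hz (from frequency = 26.0 GHz, via f given directly).
Ratio = 1.139e19 / 2.600e10 = 4.38e8.

4.38e8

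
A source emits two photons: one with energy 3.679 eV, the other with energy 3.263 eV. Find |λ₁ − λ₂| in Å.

Using λ = hc/E: λ₁ = 3.3701e-7 m, λ₂ = 3.7997e-7 m.
|Δλ| = |3.3701e-7 − 3.7997e-7| = 4.30e-8 m = 430 Å.

430 Å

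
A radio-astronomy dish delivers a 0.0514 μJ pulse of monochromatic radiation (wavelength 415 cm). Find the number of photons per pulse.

Per-photon energy: E = 4.787e-26 J (from wavelength = 415 cm).
N = E_total / E_photon = 5.14e-8 J / 4.787e-26 J = 1.07e18.

1.07e18 photons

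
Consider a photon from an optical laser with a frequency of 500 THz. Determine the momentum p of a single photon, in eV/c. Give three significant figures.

2.07 eV/c

First convert: f = 500 THz = 5.0e14 Hz.
Since p = hf/c for a photon, p = 1.105e-27 kg·m/s.
Converting to eV/c: p = 2.068 eV/c ≈ 2.07 eV/c.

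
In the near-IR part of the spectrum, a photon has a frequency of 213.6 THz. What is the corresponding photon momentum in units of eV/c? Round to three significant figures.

First convert: f = 213.6 THz = 2.136·10^14 Hz.
Since p = hf/c for a photon, p = 4.721·10^-28 kg·m/s.
Converting to eV/c: p = 0.8834 eV/c ≈ 0.883 eV/c.

0.883 eV/c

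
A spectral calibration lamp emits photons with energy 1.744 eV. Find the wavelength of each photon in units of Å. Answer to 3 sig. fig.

7110 Å

Use h = 6.62607015·10^-34 J·s, c = 2.99792458·10^8 m/s, 1 eV = 1.602176634·10^-19 J.
Convert to SI: E = 1.744 eV = 2.7942·10^-19 J.
For a photon λ = hc/E, so λ = 7.109·10^-7 m.
Converting to Å: λ = 7109 Å ≈ 7110 Å.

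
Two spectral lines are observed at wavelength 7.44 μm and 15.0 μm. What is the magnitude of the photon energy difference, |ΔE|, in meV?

84.0 meV

Using E = hc/λ: E₁ = 2.670e-20 J, E₂ = 1.324e-20 J.
|ΔE| = |2.670e-20 − 1.324e-20| = 1.35e-20 J = 84.0 meV.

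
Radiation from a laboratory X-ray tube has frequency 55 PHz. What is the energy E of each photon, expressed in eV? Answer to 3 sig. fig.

227 eV

Use h = 6.62607015e-34 J·s, 1 eV = 1.602176634e-19 J.
First convert: f = 55 PHz = 5.5e16 Hz.
Apply E = hf: E = 3.644e-17 J.
Converting to eV: E = 227.5 eV ≈ 227 eV.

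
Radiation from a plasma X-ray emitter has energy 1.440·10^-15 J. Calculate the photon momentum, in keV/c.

8.99 keV/c

Since p = E/c for a photon, p = 4.803·10^-24 kg·m/s.
Converting to keV/c: p = 8.988 keV/c ≈ 8.99 keV/c.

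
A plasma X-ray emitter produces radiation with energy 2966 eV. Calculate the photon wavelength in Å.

Use h = 6.62607015 × 10^-34 J·s, c = 2.99792458 × 10^8 m/s, 1 eV = 1.602176634 × 10^-19 J.
Convert to SI: E = 2966 eV = 4.7521 × 10^-16 J.
Apply λ = hc/E: λ = 4.180 × 10^-10 m.
Converting to Å: λ = 4.180 Å ≈ 4.18 Å.

4.18 Å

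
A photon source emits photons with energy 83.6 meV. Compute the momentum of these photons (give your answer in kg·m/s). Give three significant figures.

4.47e-29 kg·m/s

In SI units: E = 83.6 meV = 1.3394e-20 J.
For a photon p = E/c, so p = 4.468e-29 kg·m/s.
So p ≈ 4.47e-29 kg·m/s.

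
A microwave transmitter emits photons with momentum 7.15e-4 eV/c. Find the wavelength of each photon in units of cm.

Take h = 6.62607015e-34 J·s, c = 2.99792458e8 m/s, 1 eV = 1.602176634e-19 J.
In SI units: p = 7.15e-4 eV/c = 3.8212e-31 kg·m/s.
Apply λ = h/p: λ = 0.001734 m.
Converting to cm: λ = 0.1734 cm ≈ 0.173 cm.

0.173 cm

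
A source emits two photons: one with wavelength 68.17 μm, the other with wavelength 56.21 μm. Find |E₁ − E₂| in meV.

3.87 meV

Using E = hc/λ: E₁ = 2.9140e-21 J, E₂ = 3.5340e-21 J.
|ΔE| = |2.9140e-21 − 3.5340e-21| = 6.20e-22 J = 3.87 meV.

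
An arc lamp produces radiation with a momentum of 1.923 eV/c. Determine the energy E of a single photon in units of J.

First convert: p = 1.923 eV/c = 1.0277 × 10^-27 kg·m/s.
Since E = pc for a photon, E = 3.081 × 10^-19 J.
So E ≈ 3.08 × 10^-19 J.

3.08 × 10^-19 J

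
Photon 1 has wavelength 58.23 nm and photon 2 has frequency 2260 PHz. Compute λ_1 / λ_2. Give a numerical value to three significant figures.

λ_1 = 5.823e-8 m (from wavelength = 58.23 nm, via λ given directly).
λ_2 = 1.327e-10 m (from frequency = 2260 PHz, via λ = c/f).
Ratio = 5.823e-8 / 1.327e-10 = 439.

439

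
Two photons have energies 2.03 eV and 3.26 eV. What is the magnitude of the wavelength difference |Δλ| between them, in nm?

230 nm

Using λ = hc/E: λ₁ = 6.108 × 10^-7 m, λ₂ = 3.803 × 10^-7 m.
|Δλ| = |6.108 × 10^-7 − 3.803 × 10^-7| = 2.30 × 10^-7 m = 230 nm.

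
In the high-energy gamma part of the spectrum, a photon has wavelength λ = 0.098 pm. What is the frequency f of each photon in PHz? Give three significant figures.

In SI units: λ = 0.098 pm = 9.8 × 10^-14 m.
Since f = c/λ for a photon, f = 3.059 × 10^21 Hz.
Converting to PHz: f = 3.059 × 10^6 PHz ≈ 3.06 × 10^6 PHz.

3.06 × 10^6 PHz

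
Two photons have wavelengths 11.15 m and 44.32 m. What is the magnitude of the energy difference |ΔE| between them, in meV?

Using E = hc/λ: E₁ = 1.7816e-26 J, E₂ = 4.4821e-27 J.
|ΔE| = |1.7816e-26 − 4.4821e-27| = 1.33e-26 J = 8.32e-5 meV.

8.32e-5 meV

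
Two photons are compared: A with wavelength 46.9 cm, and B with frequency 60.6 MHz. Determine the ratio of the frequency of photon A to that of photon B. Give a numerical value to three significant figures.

f_A = 6.392e8 Hz (from wavelength = 46.9 cm, via f = c/λ).
f_B = 6.060e7 Hz (from frequency = 60.6 MHz, via f given directly).
Ratio = 6.392e8 / 6.060e7 = 10.5.

10.5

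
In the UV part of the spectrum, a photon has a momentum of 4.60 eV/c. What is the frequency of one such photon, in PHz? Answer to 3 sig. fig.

1.11 PHz

Use h = 6.62607015e-34 J·s, c = 2.99792458e8 m/s, 1 eV = 1.602176634e-19 J.
In SI units: p = 4.60 eV/c = 2.4584e-27 kg·m/s.
The photon relation is f = pc/h, giving f = 1.112e15 Hz.
Converting to PHz: f = 1.112 PHz ≈ 1.11 PHz.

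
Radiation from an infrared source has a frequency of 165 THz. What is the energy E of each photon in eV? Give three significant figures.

0.682 eV

Take h = 6.62607015 × 10^-34 J·s, 1 eV = 1.602176634 × 10^-19 J.
In SI units: f = 165 THz = 1.65 × 10^14 Hz.
The photon relation is E = hf, giving E = 1.093 × 10^-19 J.
Converting to eV: E = 0.6824 eV ≈ 0.682 eV.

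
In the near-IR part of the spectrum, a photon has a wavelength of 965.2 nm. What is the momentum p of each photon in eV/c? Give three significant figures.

1.28 eV/c

First convert: λ = 965.2 nm = 9.652e-7 m.
Apply p = h/λ: p = 6.865e-28 kg·m/s.
Converting to eV/c: p = 1.285 eV/c ≈ 1.28 eV/c.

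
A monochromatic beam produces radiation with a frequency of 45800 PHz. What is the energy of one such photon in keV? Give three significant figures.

Convert to SI: f = 45800 PHz = 4.58e19 Hz.
Since E = hf for a photon, E = 3.035e-14 J.
Converting to keV: E = 189.4 keV ≈ 189 keV.

189 keV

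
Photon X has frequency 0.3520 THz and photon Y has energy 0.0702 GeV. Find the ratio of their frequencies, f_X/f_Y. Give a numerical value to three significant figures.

2.07e-11

f_X = 3.520e11 Hz (from frequency = 0.3520 THz, via f given directly).
f_Y = 1.697e22 Hz (from energy = 0.0702 GeV, via f = E/h).
Ratio = 3.520e11 / 1.697e22 = 2.07e-11.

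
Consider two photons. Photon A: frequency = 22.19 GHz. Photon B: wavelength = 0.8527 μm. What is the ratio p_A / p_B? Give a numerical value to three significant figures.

6.31e-5

p_A = 4.904e-32 kg·m/s (from frequency = 22.19 GHz, via p = hf/c).
p_B = 7.771e-28 kg·m/s (from wavelength = 0.8527 μm, via p = h/λ).
Ratio = 4.904e-32 / 7.771e-28 = 6.31e-5.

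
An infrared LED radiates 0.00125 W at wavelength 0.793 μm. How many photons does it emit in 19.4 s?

Total energy: E_total = P·t = 0.00125 × 19.4 = 0.02425 J.
Per-photon energy: E = 2.505 × 10^-19 J.
N = E_total / E_photon = 9.68 × 10^16.

9.68 × 10^16 photons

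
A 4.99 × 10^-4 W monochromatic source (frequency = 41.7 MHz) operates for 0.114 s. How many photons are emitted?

2.06 × 10^21 photons

Total energy: E_total = P·t = 4.99 × 10^-4 × 0.114 = 5.689 × 10^-5 J.
Per-photon energy: E = 2.763 × 10^-26 J.
N = E_total / E_photon = 2.06 × 10^21.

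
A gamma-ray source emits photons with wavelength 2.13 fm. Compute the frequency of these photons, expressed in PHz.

1.41e8 PHz

(c = 2.99792458e8 m/s.)
First convert: λ = 2.13 fm = 2.13e-15 m.
Since f = c/λ for a photon, f = 1.407e23 Hz.
Converting to PHz: f = 1.407e8 PHz ≈ 1.41e8 PHz.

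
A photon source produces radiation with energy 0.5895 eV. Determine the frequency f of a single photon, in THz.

143 THz

In SI units: E = 0.5895 eV = 9.4448 × 10^-20 J.
For a photon f = E/h, so f = 1.425 × 10^14 Hz.
Converting to THz: f = 142.5 THz ≈ 143 THz.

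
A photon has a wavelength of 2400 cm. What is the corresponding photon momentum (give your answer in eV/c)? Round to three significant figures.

Take h = 6.62607015 × 10^-34 J·s, c = 2.99792458 × 10^8 m/s, 1 eV = 1.602176634 × 10^-19 J.
First convert: λ = 2400 cm = 24 m.
For a photon p = h/λ, so p = 2.761 × 10^-35 kg·m/s.
Converting to eV/c: p = 5.166 × 10^-8 eV/c ≈ 5.17 × 10^-8 eV/c.

5.17 × 10^-8 eV/c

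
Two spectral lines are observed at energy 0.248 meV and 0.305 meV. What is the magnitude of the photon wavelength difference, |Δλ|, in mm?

Using λ = hc/E: λ₁ = 0.004999 m, λ₂ = 0.004065 m.
|Δλ| = |0.004999 − 0.004065| = 9.34·10^-4 m = 0.934 mm.

0.934 mm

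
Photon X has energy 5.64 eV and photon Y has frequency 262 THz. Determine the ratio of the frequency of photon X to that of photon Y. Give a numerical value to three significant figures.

5.21

f_X = 1.364 × 10^15 Hz (from energy = 5.64 eV, via f = E/h).
f_Y = 2.620 × 10^14 Hz (from frequency = 262 THz, via f given directly).
Ratio = 1.364 × 10^15 / 2.620 × 10^14 = 5.21.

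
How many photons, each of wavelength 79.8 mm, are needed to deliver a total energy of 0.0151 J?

Per-photon energy: E = 2.489 × 10^-24 J (from wavelength = 79.8 mm).
N = E_total / E_photon = 0.0151 J / 2.489 × 10^-24 J = 6.07 × 10^21.

6.07 × 10^21 photons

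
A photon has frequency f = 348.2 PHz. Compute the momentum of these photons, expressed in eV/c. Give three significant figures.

In SI units: f = 348.2 PHz = 3.482 × 10^17 Hz.
The photon relation is p = hf/c, giving p = 7.696 × 10^-25 kg·m/s.
Converting to eV/c: p = 1440 eV/c ≈ 1440 eV/c.

1440 eV/c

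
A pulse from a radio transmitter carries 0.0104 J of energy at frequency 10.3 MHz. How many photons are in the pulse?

Per-photon energy: E = 6.825·10^-27 J (from frequency = 10.3 MHz).
N = E_total / E_photon = 0.0104 J / 6.825·10^-27 J = 1.52·10^24.

1.52·10^24 photons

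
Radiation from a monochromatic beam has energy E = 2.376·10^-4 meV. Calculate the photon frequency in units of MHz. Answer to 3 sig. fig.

57.5 MHz

In SI units: E = 2.376·10^-4 meV = 3.8068·10^-26 J.
The photon relation is f = E/h, giving f = 5.745·10^7 Hz.
Converting to MHz: f = 57.45 MHz ≈ 57.5 MHz.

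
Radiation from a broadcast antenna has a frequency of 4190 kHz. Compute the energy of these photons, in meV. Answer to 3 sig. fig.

In SI units: f = 4190 kHz = 4.19 × 10^6 Hz.
Apply E = hf: E = 2.776 × 10^-27 J.
Converting to meV: E = 1.733 × 10^-5 meV ≈ 1.73 × 10^-5 meV.

1.73 × 10^-5 meV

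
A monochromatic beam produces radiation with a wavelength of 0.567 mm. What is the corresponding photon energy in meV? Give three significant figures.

2.19 meV

Convert to SI: λ = 0.567 mm = 5.67 × 10^-4 m.
Since E = hc/λ for a photon, E = 3.503 × 10^-22 J.
Converting to meV: E = 2.187 meV ≈ 2.19 meV.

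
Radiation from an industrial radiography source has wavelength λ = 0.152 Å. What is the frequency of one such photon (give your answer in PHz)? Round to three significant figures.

Take c = 2.99792458e8 m/s.
In SI units: λ = 0.152 Å = 1.52e-11 m.
Apply f = c/λ: f = 1.972e19 Hz.
Converting to PHz: f = 19720 PHz ≈ 1.97e4 PHz.

1.97e4 PHz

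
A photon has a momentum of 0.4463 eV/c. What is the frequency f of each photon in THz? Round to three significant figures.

108 THz

(h = 6.62607015e-34 J·s, c = 2.99792458e8 m/s, 1 eV = 1.602176634e-19 J.)
In SI units: p = 0.4463 eV/c = 2.3852e-28 kg·m/s.
For a photon f = pc/h, so f = 1.079e14 Hz.
Converting to THz: f = 107.9 THz ≈ 108 THz.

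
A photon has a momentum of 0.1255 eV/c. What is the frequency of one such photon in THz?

In SI units: p = 0.1255 eV/c = 6.7071 × 10^-29 kg·m/s.
Apply f = pc/h: f = 3.035 × 10^13 Hz.
Converting to THz: f = 30.35 THz ≈ 30.3 THz.

30.3 THz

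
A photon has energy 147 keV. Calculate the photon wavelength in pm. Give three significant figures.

In SI units: E = 147 keV = 2.3552 × 10^-14 J.
Since λ = hc/E for a photon, λ = 8.434 × 10^-12 m.
Converting to pm: λ = 8.434 pm ≈ 8.43 pm.

8.43 pm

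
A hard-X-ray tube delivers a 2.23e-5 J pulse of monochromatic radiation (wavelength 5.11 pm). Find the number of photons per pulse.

5.74e8 photons

Per-photon energy: E = 3.887e-14 J (from wavelength = 5.11 pm).
N = E_total / E_photon = 2.23e-5 J / 3.887e-14 J = 5.74e8.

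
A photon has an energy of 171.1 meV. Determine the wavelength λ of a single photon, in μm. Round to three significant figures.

7.25 μm

First convert: E = 171.1 meV = 2.7413e-20 J.
Apply λ = hc/E: λ = 7.246e-6 m.
Converting to μm: λ = 7.246 μm ≈ 7.25 μm.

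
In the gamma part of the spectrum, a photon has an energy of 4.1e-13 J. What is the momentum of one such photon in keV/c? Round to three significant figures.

2560 keV/c

(c = 2.99792458e8 m/s, 1 eV = 1.602176634e-19 J.)
For a photon p = E/c, so p = 1.368e-21 kg·m/s.
Converting to keV/c: p = 2559 keV/c ≈ 2560 keV/c.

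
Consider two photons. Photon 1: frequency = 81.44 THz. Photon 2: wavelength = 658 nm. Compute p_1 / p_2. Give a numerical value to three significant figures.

0.179

p_1 = 1.800e-28 kg·m/s (from frequency = 81.44 THz, via p = hf/c).
p_2 = 1.007e-27 kg·m/s (from wavelength = 658 nm, via p = h/λ).
Ratio = 1.800e-28 / 1.007e-27 = 0.179.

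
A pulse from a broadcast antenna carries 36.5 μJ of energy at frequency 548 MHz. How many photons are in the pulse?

Per-photon energy: E = 3.631·10^-25 J (from frequency = 548 MHz).
N = E_total / E_photon = 3.65·10^-5 J / 3.631·10^-25 J = 1.01·10^20.

1.01·10^20 photons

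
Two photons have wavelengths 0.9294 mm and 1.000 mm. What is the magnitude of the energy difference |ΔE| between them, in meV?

Using E = hc/λ: E₁ = 2.1373e-22 J, E₂ = 1.9864e-22 J.
|ΔE| = |2.1373e-22 − 1.9864e-22| = 1.51e-23 J = 0.0942 meV.

0.0942 meV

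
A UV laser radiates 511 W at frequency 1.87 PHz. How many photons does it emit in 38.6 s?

1.59e22 photons

Total energy: E_total = P·t = 511 × 38.6 = 19720 J.
Per-photon energy: E = 1.239e-18 J.
N = E_total / E_photon = 1.59e22.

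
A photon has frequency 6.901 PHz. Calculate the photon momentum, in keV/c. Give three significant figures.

In SI units: f = 6.901 PHz = 6.901 × 10^15 Hz.
The photon relation is p = hf/c, giving p = 1.525 × 10^-26 kg·m/s.
Converting to keV/c: p = 0.02854 keV/c ≈ 0.0285 keV/c.

0.0285 keV/c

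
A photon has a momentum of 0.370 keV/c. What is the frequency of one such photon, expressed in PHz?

Take h = 6.62607015 × 10^-34 J·s, c = 2.99792458 × 10^8 m/s, 1 eV = 1.602176634 × 10^-19 J.
In SI units: p = 0.370 keV/c = 1.9774 × 10^-25 kg·m/s.
For a photon f = pc/h, so f = 8.947 × 10^16 Hz.
Converting to PHz: f = 89.47 PHz ≈ 89.5 PHz.

89.5 PHz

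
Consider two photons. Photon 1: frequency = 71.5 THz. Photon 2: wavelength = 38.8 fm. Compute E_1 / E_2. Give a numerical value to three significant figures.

E_1 = 4.738 × 10^-20 J (from frequency = 71.5 THz, via E = hf).
E_2 = 5.120 × 10^-12 J (from wavelength = 38.8 fm, via E = hc/λ).
Ratio = 4.738 × 10^-20 / 5.120 × 10^-12 = 9.25 × 10^-9.

9.25 × 10^-9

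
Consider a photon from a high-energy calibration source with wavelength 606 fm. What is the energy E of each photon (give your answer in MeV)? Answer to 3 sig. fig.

2.05 MeV

(h = 6.62607015e-34 J·s, c = 2.99792458e8 m/s, 1 eV = 1.602176634e-19 J.)
Convert to SI: λ = 606 fm = 6.06e-13 m.
The photon relation is E = hc/λ, giving E = 3.278e-13 J.
Converting to MeV: E = 2.046 MeV ≈ 2.05 MeV.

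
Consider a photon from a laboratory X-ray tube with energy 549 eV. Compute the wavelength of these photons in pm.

2260 pm

First convert: E = 549 eV = 8.7959 × 10^-17 J.
The photon relation is λ = hc/E, giving λ = 2.258 × 10^-9 m.
Converting to pm: λ = 2258 pm ≈ 2260 pm.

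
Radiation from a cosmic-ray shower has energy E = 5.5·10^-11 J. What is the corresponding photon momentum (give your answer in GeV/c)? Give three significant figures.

Apply p = E/c: p = 1.835·10^-19 kg·m/s.
Converting to GeV/c: p = 0.3433 GeV/c ≈ 0.343 GeV/c.

0.343 GeV/c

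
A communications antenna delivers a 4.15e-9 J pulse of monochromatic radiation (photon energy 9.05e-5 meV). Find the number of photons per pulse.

2.86e17 photons

Per-photon energy: E = 1.450e-26 J (from energy = 9.05e-5 meV).
N = E_total / E_photon = 4.15e-9 J / 1.450e-26 J = 2.86e17.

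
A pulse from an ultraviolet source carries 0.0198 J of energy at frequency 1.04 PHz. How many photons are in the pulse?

Per-photon energy: E = 6.891 × 10^-19 J (from frequency = 1.04 PHz).
N = E_total / E_photon = 0.0198 J / 6.891 × 10^-19 J = 2.87 × 10^16.

2.87 × 10^16 photons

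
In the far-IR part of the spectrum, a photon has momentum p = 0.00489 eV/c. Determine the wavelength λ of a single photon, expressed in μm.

Use h = 6.62607015·10^-34 J·s, c = 2.99792458·10^8 m/s, 1 eV = 1.602176634·10^-19 J.
First convert: p = 0.00489 eV/c = 2.6134·10^-30 kg·m/s.
For a photon λ = h/p, so λ = 2.535·10^-4 m.
Converting to μm: λ = 253.5 μm ≈ 254 μm.

254 μm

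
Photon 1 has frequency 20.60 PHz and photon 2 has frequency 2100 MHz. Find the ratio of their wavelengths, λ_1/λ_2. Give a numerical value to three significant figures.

λ_1 = 1.455e-8 m (from frequency = 20.60 PHz, via λ = c/f).
λ_2 = 0.1428 m (from frequency = 2100 MHz, via λ = c/f).
Ratio = 1.455e-8 / 0.1428 = 1.02e-7.

1.02e-7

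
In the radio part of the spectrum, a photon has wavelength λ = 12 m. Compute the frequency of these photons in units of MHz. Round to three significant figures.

Use c = 2.99792458e8 m/s.
Since f = c/λ for a photon, f = 2.498e7 Hz.
Converting to MHz: f = 24.98 MHz ≈ 25.0 MHz.

25.0 MHz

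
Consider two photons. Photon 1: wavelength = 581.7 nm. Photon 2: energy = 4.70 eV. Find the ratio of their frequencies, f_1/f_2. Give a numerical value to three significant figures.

f_1 = 5.154 × 10^14 Hz (from wavelength = 581.7 nm, via f = c/λ).
f_2 = 1.136 × 10^15 Hz (from energy = 4.70 eV, via f = E/h).
Ratio = 5.154 × 10^14 / 1.136 × 10^15 = 0.453.

0.453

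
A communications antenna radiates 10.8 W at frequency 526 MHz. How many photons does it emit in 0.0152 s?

Total energy: E_total = P·t = 10.8 × 0.0152 = 0.1642 J.
Per-photon energy: E = 3.485e-25 J.
N = E_total / E_photon = 4.71e23.

4.71e23 photons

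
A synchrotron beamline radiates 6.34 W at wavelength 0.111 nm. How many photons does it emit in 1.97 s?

Total energy: E_total = P·t = 6.34 × 1.97 = 12.49 J.
Per-photon energy: E = 1.790e-15 J.
N = E_total / E_photon = 6.98e15.

6.98e15 photons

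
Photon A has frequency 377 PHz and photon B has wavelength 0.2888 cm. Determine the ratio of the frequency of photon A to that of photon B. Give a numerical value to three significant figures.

f_A = 3.770e17 Hz (from frequency = 377 PHz, via f given directly).
f_B = 1.038e11 Hz (from wavelength = 0.2888 cm, via f = c/λ).
Ratio = 3.770e17 / 1.038e11 = 3.63e6.

3.63e6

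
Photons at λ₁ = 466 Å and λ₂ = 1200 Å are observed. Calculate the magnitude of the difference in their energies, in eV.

Using E = hc/λ: E₁ = 4.263e-18 J, E₂ = 1.655e-18 J.
|ΔE| = |4.263e-18 − 1.655e-18| = 2.61e-18 J = 16.3 eV.

16.3 eV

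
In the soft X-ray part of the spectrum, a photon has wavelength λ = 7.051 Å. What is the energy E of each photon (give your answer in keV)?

Use h = 6.62607015·10^-34 J·s, c = 2.99792458·10^8 m/s, 1 eV = 1.602176634·10^-19 J.
In SI units: λ = 7.051 Å = 7.051·10^-10 m.
Since E = hc/λ for a photon, E = 2.817·10^-16 J.
Converting to keV: E = 1.758 keV ≈ 1.76 keV.

1.76 keV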